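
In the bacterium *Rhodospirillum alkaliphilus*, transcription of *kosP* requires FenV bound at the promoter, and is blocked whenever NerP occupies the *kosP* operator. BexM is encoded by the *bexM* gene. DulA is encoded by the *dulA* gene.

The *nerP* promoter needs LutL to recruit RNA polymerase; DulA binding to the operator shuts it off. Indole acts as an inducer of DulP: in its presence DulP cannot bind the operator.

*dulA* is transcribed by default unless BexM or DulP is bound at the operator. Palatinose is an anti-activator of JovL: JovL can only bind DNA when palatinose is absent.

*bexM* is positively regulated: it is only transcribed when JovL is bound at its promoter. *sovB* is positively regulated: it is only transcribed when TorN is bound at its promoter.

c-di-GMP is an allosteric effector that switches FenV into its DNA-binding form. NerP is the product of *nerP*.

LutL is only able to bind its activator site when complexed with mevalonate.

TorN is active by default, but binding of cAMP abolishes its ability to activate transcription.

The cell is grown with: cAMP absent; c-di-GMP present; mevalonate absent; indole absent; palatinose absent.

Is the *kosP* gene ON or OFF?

ON

Palatinose is absent, so JovL is active.
No repressor is bound and JovL is active, so *bexM* is transcribed.
So BexM is produced and active.
Indole is absent, so DulP is active.
With repressor BexM bound, *dulA* is not transcribed.
So DulA is not produced.
Mevalonate is absent, so LutL is inactive.
Required activator LutL is absent, so *nerP* is not transcribed.
So NerP is not produced.
c-di-GMP is present, so FenV is active.
No repressor is bound and FenV is active, so *kosP* is transcribed.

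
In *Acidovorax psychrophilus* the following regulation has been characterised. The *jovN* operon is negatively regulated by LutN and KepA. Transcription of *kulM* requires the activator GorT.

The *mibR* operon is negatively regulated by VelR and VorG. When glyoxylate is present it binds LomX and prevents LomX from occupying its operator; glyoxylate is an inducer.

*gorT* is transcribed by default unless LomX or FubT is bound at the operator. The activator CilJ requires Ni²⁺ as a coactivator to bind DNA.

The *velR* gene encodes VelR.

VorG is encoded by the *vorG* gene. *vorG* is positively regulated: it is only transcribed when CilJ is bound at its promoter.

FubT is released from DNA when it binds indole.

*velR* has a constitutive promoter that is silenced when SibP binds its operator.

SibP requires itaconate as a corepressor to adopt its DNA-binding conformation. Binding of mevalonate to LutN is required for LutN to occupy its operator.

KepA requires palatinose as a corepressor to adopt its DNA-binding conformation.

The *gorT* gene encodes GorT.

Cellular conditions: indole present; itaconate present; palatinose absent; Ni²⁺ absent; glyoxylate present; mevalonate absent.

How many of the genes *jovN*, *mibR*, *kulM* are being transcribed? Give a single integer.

Mevalonate is absent, so LutN is inactive.
Palatinose is absent, so KepA is inactive.
With no repressor bound, *jovN* is transcribed.
→ *jovN* is ON.
Itaconate is present, so SibP is active.
With repressor SibP bound, *velR* is not transcribed.
So VelR is not produced.
Ni²⁺ is absent, so CilJ is inactive.
Required activator CilJ is absent, so *vorG* is not transcribed.
So VorG is not produced.
With no repressor bound, *mibR* is transcribed.
→ *mibR* is ON.
Glyoxylate is present, so LomX is inactive.
Indole is present, so FubT is inactive.
With no repressor bound, *gorT* is transcribed.
So GorT is produced and active.
No repressor is bound and GorT is active, so *kulM* is transcribed.
→ *kulM* is ON.
3 of the 3 genes are transcribed.

3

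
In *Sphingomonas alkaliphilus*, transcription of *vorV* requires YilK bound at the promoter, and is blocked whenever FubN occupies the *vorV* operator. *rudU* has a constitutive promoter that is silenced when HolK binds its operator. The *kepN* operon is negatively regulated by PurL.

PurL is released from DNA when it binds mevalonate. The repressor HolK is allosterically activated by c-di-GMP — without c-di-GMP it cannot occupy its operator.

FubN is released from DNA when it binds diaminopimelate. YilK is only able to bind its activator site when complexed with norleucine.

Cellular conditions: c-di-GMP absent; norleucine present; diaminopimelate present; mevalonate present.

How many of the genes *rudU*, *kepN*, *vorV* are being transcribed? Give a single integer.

c-di-GMP is absent, so HolK is inactive.
With no repressor bound, *rudU* is transcribed.
→ *rudU* is ON.
Mevalonate is present, so PurL is inactive.
With no repressor bound, *kepN* is transcribed.
→ *kepN* is ON.
Diaminopimelate is present, so FubN is inactive.
Norleucine is present, so YilK is active.
No repressor is bound and YilK is active, so *vorV* is transcribed.
→ *vorV* is ON.
3 of the 3 genes are transcribed.

3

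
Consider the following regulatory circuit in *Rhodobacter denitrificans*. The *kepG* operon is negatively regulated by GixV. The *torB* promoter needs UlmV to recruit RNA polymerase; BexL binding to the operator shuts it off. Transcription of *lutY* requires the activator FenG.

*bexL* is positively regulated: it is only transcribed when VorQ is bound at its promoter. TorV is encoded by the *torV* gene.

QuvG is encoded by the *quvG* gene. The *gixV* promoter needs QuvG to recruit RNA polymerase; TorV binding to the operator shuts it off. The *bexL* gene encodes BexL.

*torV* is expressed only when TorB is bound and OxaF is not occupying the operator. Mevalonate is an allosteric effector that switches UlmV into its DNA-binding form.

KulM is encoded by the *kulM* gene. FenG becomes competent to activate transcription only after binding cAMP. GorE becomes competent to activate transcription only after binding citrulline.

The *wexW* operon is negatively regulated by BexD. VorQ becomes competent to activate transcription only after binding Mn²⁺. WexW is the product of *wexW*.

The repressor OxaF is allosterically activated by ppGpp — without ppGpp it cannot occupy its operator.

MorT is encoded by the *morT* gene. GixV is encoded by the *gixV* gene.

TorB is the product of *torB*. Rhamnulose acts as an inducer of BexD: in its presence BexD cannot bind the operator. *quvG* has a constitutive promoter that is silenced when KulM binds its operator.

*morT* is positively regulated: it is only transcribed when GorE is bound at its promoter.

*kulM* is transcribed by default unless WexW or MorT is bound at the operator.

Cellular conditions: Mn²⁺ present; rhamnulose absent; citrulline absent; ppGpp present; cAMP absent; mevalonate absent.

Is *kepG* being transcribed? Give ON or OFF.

Mn²⁺ is present, so VorQ is active.
No repressor is bound and VorQ is active, so *bexL* is transcribed.
So BexL is produced and active.
Mevalonate is absent, so UlmV is inactive.
With repressor BexL bound, *torB* is not transcribed.
So TorB is not produced.
ppGpp is present, so OxaF is active.
With repressor OxaF bound, *torV* is not transcribed.
So TorV is not produced.
Rhamnulose is absent, so BexD is active.
With repressor BexD bound, *wexW* is not transcribed.
So WexW is not produced.
Citrulline is absent, so GorE is inactive.
Required activator GorE is absent, so *morT* is not transcribed.
So MorT is not produced.
With no repressor bound, *kulM* is transcribed.
So KulM is produced and active.
With repressor KulM bound, *quvG* is not transcribed.
So QuvG is not produced.
Required activator QuvG is absent, so *gixV* is not transcribed.
So GixV is not produced.
With no repressor bound, *kepG* is transcribed.

ON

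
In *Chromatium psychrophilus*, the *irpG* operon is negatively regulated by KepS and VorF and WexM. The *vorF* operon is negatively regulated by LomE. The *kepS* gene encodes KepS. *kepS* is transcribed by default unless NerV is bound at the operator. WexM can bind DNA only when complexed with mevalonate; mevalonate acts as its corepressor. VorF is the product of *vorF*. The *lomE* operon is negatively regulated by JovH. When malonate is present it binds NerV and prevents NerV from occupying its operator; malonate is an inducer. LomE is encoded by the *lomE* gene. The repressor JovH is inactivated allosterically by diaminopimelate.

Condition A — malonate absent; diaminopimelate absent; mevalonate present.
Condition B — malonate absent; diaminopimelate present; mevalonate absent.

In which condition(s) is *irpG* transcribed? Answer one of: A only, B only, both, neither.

Condition A:
Malonate is absent, so NerV is active.
With repressor NerV bound, *kepS* is not transcribed.
So KepS is not produced.
Diaminopimelate is absent, so JovH is active.
With repressor JovH bound, *lomE* is not transcribed.
So LomE is not produced.
With no repressor bound, *vorF* is transcribed.
So VorF is produced and active.
Mevalonate is present, so WexM is active.
With repressor VorF bound, *irpG* is not transcribed.
→ *irpG* is OFF in A.
Condition B:
Malonate is absent, so NerV is active.
With repressor NerV bound, *kepS* is not transcribed.
So KepS is not produced.
Diaminopimelate is present, so JovH is inactive.
With no repressor bound, *lomE* is transcribed.
So LomE is produced and active.
With repressor LomE bound, *vorF* is not transcribed.
So VorF is not produced.
Mevalonate is absent, so WexM is inactive.
With no repressor bound, *irpG* is transcribed.
→ *irpG* is ON in B.

B only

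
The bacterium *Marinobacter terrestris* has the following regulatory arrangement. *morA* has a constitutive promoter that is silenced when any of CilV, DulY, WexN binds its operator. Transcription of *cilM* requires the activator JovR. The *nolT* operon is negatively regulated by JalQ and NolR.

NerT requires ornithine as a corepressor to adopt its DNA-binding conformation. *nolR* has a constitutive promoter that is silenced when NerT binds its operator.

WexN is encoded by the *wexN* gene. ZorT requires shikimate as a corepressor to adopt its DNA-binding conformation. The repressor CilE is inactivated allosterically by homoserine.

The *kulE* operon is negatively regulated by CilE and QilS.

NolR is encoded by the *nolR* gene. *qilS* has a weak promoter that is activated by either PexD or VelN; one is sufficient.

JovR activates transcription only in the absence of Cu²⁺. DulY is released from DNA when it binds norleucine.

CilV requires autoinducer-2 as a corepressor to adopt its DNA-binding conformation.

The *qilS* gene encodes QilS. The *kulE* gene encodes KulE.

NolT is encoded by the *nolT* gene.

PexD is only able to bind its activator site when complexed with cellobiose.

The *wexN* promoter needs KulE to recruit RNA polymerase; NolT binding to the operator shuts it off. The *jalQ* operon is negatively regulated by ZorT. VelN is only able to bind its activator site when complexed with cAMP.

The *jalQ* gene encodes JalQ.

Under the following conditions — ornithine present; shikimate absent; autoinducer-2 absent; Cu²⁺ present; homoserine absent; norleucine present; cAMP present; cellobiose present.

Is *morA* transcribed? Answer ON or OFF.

Autoinducer-2 is absent, so CilV is inactive.
Norleucine is present, so DulY is inactive.
Homoserine is absent, so CilE is active.
Cellobiose is present, so PexD is active.
cAMP is present, so VelN is active.
Activator PexD is present, so *qilS* is transcribed.
So QilS is produced and active.
With repressor CilE bound, *kulE* is not transcribed.
So KulE is not produced.
Shikimate is absent, so ZorT is inactive.
With no repressor bound, *jalQ* is transcribed.
So JalQ is produced and active.
Ornithine is present, so NerT is active.
With repressor NerT bound, *nolR* is not transcribed.
So NolR is not produced.
With repressor JalQ bound, *nolT* is not transcribed.
So NolT is not produced.
Required activator KulE is absent, so *wexN* is not transcribed.
So WexN is not produced.
With no repressor bound, *morA* is transcribed.

ON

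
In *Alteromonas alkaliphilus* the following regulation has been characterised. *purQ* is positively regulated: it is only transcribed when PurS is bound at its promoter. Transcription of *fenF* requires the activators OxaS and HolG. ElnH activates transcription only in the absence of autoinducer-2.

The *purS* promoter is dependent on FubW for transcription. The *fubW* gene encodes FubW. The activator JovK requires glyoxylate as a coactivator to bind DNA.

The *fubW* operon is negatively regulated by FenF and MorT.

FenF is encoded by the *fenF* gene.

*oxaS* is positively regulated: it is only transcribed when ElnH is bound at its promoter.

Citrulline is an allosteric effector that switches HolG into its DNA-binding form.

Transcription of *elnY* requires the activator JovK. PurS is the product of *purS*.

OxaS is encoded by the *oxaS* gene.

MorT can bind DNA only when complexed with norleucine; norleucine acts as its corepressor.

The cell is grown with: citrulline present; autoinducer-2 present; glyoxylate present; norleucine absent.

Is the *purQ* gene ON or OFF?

Autoinducer-2 is present, so ElnH is inactive.
Required activator ElnH is absent, so *oxaS* is not transcribed.
So OxaS is not produced.
Citrulline is present, so HolG is active.
Required activator OxaS is absent, so *fenF* is not transcribed.
So FenF is not produced.
Norleucine is absent, so MorT is inactive.
With no repressor bound, *fubW* is transcribed.
So FubW is produced and active.
No repressor is bound and FubW is active, so *purS* is transcribed.
So PurS is produced and active.
No repressor is bound and PurS is active, so *purQ* is transcribed.

ON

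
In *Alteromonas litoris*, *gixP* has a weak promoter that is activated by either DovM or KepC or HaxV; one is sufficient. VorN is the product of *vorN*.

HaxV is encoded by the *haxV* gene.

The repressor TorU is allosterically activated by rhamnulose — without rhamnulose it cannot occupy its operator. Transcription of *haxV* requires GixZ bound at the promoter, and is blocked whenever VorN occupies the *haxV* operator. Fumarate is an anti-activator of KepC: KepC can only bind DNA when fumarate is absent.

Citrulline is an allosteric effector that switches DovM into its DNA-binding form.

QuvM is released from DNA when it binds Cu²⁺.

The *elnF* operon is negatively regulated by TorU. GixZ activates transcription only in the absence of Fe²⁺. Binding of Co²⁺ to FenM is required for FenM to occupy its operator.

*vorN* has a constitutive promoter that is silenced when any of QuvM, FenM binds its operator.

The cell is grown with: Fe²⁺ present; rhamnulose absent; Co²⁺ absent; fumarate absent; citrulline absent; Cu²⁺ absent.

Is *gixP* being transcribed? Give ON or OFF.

Citrulline is absent, so DovM is inactive.
Fumarate is absent, so KepC is active.
Fe²⁺ is present, so GixZ is inactive.
Cu²⁺ is absent, so QuvM is active.
Co²⁺ is absent, so FenM is inactive.
With repressor QuvM bound, *vorN* is not transcribed.
So VorN is not produced.
Required activator GixZ is absent, so *haxV* is not transcribed.
So HaxV is not produced.
Activator KepC is present, so *gixP* is transcribed.

ON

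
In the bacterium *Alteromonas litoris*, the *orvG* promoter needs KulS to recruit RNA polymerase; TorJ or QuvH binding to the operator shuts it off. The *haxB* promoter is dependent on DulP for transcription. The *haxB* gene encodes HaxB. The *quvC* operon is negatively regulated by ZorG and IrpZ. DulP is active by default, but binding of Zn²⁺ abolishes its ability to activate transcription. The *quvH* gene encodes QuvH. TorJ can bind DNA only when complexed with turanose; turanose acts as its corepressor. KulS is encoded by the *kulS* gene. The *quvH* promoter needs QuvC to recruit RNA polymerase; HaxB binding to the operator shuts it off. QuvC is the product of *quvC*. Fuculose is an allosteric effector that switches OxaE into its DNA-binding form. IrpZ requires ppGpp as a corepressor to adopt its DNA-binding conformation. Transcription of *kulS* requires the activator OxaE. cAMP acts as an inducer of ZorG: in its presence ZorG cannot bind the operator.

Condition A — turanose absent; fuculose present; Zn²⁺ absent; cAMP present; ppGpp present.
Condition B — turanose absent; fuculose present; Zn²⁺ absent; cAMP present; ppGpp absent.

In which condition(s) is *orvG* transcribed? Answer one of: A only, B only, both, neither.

Condition A:
Turanose is absent, so TorJ is inactive.
Fuculose is present, so OxaE is active.
No repressor is bound and OxaE is active, so *kulS* is transcribed.
So KulS is produced and active.
Zn²⁺ is absent, so DulP is active.
No repressor is bound and DulP is active, so *haxB* is transcribed.
So HaxB is produced and active.
cAMP is present, so ZorG is inactive.
ppGpp is present, so IrpZ is active.
With repressor IrpZ bound, *quvC* is not transcribed.
So QuvC is not produced.
With repressor HaxB bound, *quvH* is not transcribed.
So QuvH is not produced.
No repressor is bound and KulS is active, so *orvG* is transcribed.
→ *orvG* is ON in A.
Condition B:
Turanose is absent, so TorJ is inactive.
Fuculose is present, so OxaE is active.
No repressor is bound and OxaE is active, so *kulS* is transcribed.
So KulS is produced and active.
Zn²⁺ is absent, so DulP is active.
No repressor is bound and DulP is active, so *haxB* is transcribed.
So HaxB is produced and active.
cAMP is present, so ZorG is inactive.
ppGpp is absent, so IrpZ is inactive.
With no repressor bound, *quvC* is transcribed.
So QuvC is produced and active.
With repressor HaxB bound, *quvH* is not transcribed.
So QuvH is not produced.
No repressor is bound and KulS is active, so *orvG* is transcribed.
→ *orvG* is ON in B.

both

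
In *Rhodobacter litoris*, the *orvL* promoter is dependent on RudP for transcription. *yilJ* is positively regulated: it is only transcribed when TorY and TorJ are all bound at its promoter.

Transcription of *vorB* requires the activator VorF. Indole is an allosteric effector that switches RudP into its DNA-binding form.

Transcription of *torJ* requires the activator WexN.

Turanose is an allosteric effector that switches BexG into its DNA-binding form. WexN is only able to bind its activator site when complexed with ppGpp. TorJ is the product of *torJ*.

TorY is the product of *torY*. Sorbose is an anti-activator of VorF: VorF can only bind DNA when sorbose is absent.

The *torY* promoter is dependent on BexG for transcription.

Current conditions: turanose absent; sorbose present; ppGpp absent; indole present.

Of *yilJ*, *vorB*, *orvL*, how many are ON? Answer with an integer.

1

Turanose is absent, so BexG is inactive.
Required activator BexG is absent, so *torY* is not transcribed.
So TorY is not produced.
ppGpp is absent, so WexN is inactive.
Required activator WexN is absent, so *torJ* is not transcribed.
So TorJ is not produced.
Required activator TorY is absent, so *yilJ* is not transcribed.
→ *yilJ* is OFF.
Sorbose is present, so VorF is inactive.
Required activator VorF is absent, so *vorB* is not transcribed.
→ *vorB* is OFF.
Indole is present, so RudP is active.
No repressor is bound and RudP is active, so *orvL* is transcribed.
→ *orvL* is ON.
1 of the 3 genes is transcribed.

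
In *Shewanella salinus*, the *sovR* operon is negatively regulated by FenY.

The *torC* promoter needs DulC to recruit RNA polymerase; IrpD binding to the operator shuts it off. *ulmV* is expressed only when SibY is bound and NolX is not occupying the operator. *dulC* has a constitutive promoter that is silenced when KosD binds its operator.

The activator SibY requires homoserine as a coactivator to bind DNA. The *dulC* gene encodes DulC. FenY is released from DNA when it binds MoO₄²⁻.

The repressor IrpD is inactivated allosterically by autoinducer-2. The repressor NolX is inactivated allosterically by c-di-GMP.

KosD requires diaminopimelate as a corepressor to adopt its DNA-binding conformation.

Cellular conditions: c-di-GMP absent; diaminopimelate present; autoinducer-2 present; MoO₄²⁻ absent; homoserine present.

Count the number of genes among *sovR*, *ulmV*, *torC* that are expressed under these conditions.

0

MoO₄²⁻ is absent, so FenY is active.
With repressor FenY bound, *sovR* is not transcribed.
→ *sovR* is OFF.
c-di-GMP is absent, so NolX is active.
Homoserine is present, so SibY is active.
With repressor NolX bound, *ulmV* is not transcribed.
→ *ulmV* is OFF.
Autoinducer-2 is present, so IrpD is inactive.
Diaminopimelate is present, so KosD is active.
With repressor KosD bound, *dulC* is not transcribed.
So DulC is not produced.
Required activator DulC is absent, so *torC* is not transcribed.
→ *torC* is OFF.
0 of the 3 genes are transcribed.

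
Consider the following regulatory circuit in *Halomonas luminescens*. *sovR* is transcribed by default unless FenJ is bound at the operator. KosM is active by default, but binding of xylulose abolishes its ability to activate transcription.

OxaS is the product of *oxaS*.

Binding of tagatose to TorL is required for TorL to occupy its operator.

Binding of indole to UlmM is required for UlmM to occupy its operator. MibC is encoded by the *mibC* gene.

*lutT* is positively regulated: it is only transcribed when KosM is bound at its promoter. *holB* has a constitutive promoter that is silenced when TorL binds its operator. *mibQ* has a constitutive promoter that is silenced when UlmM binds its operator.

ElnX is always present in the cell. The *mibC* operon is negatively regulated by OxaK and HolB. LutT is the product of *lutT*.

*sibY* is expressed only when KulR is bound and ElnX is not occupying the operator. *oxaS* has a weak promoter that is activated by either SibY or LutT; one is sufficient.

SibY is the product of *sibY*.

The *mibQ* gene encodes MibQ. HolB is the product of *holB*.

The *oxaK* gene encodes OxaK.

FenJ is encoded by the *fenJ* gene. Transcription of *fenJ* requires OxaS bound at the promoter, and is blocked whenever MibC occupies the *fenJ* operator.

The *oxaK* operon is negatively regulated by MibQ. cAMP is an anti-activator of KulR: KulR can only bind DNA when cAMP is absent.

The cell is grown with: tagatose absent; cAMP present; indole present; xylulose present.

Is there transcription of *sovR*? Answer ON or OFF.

Indole is present, so UlmM is active.
With repressor UlmM bound, *mibQ* is not transcribed.
So MibQ is not produced.
With no repressor bound, *oxaK* is transcribed.
So OxaK is produced and active.
Tagatose is absent, so TorL is inactive.
With no repressor bound, *holB* is transcribed.
So HolB is produced and active.
With repressor OxaK bound, *mibC* is not transcribed.
So MibC is not produced.
cAMP is present, so KulR is inactive.
ElnX is produced constitutively and is active.
With repressor ElnX bound, *sibY* is not transcribed.
So SibY is not produced.
Xylulose is present, so KosM is inactive.
Required activator KosM is absent, so *lutT* is not transcribed.
So LutT is not produced.
No activator is available at the *oxaS* promoter, so *oxaS* is not transcribed.
So OxaS is not produced.
Required activator OxaS is absent, so *fenJ* is not transcribed.
So FenJ is not produced.
With no repressor bound, *sovR* is transcribed.

ON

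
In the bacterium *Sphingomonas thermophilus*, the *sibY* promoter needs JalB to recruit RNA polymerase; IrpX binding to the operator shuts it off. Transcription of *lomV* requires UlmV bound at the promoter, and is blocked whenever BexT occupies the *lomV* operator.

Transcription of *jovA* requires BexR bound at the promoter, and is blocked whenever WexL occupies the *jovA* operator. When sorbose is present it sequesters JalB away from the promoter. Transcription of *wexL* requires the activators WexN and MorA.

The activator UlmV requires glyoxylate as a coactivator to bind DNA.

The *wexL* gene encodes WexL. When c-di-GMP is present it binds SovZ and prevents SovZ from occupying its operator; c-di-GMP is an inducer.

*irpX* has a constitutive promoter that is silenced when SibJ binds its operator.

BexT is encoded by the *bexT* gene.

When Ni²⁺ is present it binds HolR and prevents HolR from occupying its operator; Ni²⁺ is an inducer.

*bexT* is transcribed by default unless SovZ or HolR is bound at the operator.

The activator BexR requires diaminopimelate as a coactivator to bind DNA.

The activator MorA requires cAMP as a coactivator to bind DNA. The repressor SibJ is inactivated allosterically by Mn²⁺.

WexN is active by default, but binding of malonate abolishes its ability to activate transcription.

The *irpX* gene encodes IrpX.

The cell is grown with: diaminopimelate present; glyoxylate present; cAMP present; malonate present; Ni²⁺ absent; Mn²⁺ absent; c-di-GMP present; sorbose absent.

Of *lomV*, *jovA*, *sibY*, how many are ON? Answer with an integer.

3

c-di-GMP is present, so SovZ is inactive.
Ni²⁺ is absent, so HolR is active.
With repressor HolR bound, *bexT* is not transcribed.
So BexT is not produced.
Glyoxylate is present, so UlmV is active.
No repressor is bound and UlmV is active, so *lomV* is transcribed.
→ *lomV* is ON.
Malonate is present, so WexN is inactive.
cAMP is present, so MorA is active.
Required activator WexN is absent, so *wexL* is not transcribed.
So WexL is not produced.
Diaminopimelate is present, so BexR is active.
No repressor is bound and BexR is active, so *jovA* is transcribed.
→ *jovA* is ON.
Mn²⁺ is absent, so SibJ is active.
With repressor SibJ bound, *irpX* is not transcribed.
So IrpX is not produced.
Sorbose is absent, so JalB is active.
No repressor is bound and JalB is active, so *sibY* is transcribed.
→ *sibY* is ON.
3 of the 3 genes are transcribed.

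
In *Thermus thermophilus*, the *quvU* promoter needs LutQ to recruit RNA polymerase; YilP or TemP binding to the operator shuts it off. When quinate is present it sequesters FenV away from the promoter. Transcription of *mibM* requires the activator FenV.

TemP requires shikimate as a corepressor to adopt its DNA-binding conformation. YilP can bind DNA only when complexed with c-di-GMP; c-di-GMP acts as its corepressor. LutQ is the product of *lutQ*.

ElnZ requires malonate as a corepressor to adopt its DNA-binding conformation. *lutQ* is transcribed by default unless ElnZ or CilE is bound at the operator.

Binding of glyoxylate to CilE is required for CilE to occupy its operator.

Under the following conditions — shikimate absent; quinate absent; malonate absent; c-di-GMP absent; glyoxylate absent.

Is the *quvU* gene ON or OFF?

ON

c-di-GMP is absent, so YilP is inactive.
Shikimate is absent, so TemP is inactive.
Malonate is absent, so ElnZ is inactive.
Glyoxylate is absent, so CilE is inactive.
With no repressor bound, *lutQ* is transcribed.
So LutQ is produced and active.
No repressor is bound and LutQ is active, so *quvU* is transcribed.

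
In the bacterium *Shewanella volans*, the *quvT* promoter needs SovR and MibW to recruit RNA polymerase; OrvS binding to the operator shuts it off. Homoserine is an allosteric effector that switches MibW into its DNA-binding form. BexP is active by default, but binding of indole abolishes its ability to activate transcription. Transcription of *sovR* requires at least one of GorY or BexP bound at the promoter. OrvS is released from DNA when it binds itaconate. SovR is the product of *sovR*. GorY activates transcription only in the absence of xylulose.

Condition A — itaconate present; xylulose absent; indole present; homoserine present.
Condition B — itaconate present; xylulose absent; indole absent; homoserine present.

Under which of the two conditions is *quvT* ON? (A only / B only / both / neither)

both

Condition A:
Itaconate is present, so OrvS is inactive.
Xylulose is absent, so GorY is active.
Indole is present, so BexP is inactive.
Activator GorY is present, so *sovR* is transcribed.
So SovR is produced and active.
Homoserine is present, so MibW is active.
No repressor is bound and SovR and MibW are active, so *quvT* is transcribed.
→ *quvT* is ON in A.
Condition B:
Itaconate is present, so OrvS is inactive.
Xylulose is absent, so GorY is active.
Indole is absent, so BexP is active.
Activator GorY is present, so *sovR* is transcribed.
So SovR is produced and active.
Homoserine is present, so MibW is active.
No repressor is bound and SovR and MibW are active, so *quvT* is transcribed.
→ *quvT* is ON in B.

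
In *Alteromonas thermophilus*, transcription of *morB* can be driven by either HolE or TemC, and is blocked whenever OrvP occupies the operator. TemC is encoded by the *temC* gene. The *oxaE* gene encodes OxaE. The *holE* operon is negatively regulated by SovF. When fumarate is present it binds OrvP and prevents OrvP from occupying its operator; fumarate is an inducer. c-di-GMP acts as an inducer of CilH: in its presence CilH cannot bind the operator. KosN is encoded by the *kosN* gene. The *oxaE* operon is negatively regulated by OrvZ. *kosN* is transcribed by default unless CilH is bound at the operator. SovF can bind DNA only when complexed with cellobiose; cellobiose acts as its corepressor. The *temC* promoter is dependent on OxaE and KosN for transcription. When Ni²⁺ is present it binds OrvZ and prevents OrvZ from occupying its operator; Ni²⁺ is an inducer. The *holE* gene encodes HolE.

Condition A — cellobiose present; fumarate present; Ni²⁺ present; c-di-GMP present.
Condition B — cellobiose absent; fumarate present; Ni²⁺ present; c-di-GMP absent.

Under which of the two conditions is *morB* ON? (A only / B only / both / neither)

Condition A:
Cellobiose is present, so SovF is active.
With repressor SovF bound, *holE* is not transcribed.
So HolE is not produced.
Fumarate is present, so OrvP is inactive.
Ni²⁺ is present, so OrvZ is inactive.
With no repressor bound, *oxaE* is transcribed.
So OxaE is produced and active.
c-di-GMP is present, so CilH is inactive.
With no repressor bound, *kosN* is transcribed.
So KosN is produced and active.
No repressor is bound and OxaE and KosN are active, so *temC* is transcribed.
So TemC is produced and active.
Activator TemC is present, so *morB* is transcribed.
→ *morB* is ON in A.
Condition B:
Cellobiose is absent, so SovF is inactive.
With no repressor bound, *holE* is transcribed.
So HolE is produced and active.
Fumarate is present, so OrvP is inactive.
Ni²⁺ is present, so OrvZ is inactive.
With no repressor bound, *oxaE* is transcribed.
So OxaE is produced and active.
c-di-GMP is absent, so CilH is active.
With repressor CilH bound, *kosN* is not transcribed.
So KosN is not produced.
Required activator KosN is absent, so *temC* is not transcribed.
So TemC is not produced.
Activator HolE is present, so *morB* is transcribed.
→ *morB* is ON in B.

both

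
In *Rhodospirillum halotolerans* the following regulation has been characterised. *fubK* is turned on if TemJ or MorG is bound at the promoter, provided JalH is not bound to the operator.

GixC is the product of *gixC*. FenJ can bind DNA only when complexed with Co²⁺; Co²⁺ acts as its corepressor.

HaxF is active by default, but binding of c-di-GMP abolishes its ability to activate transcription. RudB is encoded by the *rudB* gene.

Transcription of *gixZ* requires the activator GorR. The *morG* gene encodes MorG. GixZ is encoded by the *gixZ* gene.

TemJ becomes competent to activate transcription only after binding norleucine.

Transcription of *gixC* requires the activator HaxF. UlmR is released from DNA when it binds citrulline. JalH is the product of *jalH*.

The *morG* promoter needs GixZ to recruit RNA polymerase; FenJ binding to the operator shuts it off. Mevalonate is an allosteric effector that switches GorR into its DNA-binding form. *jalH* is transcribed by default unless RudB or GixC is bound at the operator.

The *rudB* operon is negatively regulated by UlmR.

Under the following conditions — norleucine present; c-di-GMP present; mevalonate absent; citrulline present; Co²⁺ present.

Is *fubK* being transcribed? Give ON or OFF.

Norleucine is present, so TemJ is active.
Citrulline is present, so UlmR is inactive.
With no repressor bound, *rudB* is transcribed.
So RudB is produced and active.
c-di-GMP is present, so HaxF is inactive.
Required activator HaxF is absent, so *gixC* is not transcribed.
So GixC is not produced.
With repressor RudB bound, *jalH* is not transcribed.
So JalH is not produced.
Mevalonate is absent, so GorR is inactive.
Required activator GorR is absent, so *gixZ* is not transcribed.
So GixZ is not produced.
Co²⁺ is present, so FenJ is active.
With repressor FenJ bound, *morG* is not transcribed.
So MorG is not produced.
Activator TemJ is present, so *fubK* is transcribed.

ON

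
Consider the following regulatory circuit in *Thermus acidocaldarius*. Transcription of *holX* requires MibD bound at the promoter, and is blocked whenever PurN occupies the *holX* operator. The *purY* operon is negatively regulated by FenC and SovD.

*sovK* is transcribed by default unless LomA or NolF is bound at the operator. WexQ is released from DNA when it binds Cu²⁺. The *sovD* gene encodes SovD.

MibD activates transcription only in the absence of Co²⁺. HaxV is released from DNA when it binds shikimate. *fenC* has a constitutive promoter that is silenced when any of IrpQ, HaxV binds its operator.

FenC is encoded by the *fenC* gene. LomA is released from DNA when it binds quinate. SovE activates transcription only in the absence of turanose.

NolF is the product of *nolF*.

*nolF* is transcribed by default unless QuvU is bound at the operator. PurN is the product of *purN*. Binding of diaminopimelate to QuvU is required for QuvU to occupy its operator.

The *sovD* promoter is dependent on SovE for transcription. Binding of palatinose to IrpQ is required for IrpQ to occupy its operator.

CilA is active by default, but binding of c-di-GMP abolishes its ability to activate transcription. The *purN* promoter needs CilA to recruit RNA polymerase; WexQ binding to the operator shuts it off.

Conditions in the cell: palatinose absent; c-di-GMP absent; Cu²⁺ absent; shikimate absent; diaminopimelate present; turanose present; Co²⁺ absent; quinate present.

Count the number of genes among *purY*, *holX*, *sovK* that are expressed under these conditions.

3

Palatinose is absent, so IrpQ is inactive.
Shikimate is absent, so HaxV is active.
With repressor HaxV bound, *fenC* is not transcribed.
So FenC is not produced.
Turanose is present, so SovE is inactive.
Required activator SovE is absent, so *sovD* is not transcribed.
So SovD is not produced.
With no repressor bound, *purY* is transcribed.
→ *purY* is ON.
Cu²⁺ is absent, so WexQ is active.
c-di-GMP is absent, so CilA is active.
With repressor WexQ bound, *purN* is not transcribed.
So PurN is not produced.
Co²⁺ is absent, so MibD is active.
No repressor is bound and MibD is active, so *holX* is transcribed.
→ *holX* is ON.
Quinate is present, so LomA is inactive.
Diaminopimelate is present, so QuvU is active.
With repressor QuvU bound, *nolF* is not transcribed.
So NolF is not produced.
With no repressor bound, *sovK* is transcribed.
→ *sovK* is ON.
3 of the 3 genes are transcribed.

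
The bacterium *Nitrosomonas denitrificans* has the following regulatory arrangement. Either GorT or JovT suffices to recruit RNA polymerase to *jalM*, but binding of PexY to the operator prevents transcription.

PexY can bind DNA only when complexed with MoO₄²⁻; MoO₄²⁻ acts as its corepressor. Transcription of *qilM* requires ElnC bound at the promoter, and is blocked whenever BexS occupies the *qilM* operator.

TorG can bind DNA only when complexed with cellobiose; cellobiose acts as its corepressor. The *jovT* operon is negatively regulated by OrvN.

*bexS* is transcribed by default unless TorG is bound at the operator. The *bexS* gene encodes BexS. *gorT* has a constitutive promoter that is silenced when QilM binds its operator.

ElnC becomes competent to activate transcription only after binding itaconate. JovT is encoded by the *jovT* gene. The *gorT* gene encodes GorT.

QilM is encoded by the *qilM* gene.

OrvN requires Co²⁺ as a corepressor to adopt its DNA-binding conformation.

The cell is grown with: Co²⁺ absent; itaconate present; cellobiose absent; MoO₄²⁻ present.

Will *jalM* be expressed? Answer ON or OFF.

Itaconate is present, so ElnC is active.
Cellobiose is absent, so TorG is inactive.
With no repressor bound, *bexS* is transcribed.
So BexS is produced and active.
With repressor BexS bound, *qilM* is not transcribed.
So QilM is not produced.
With no repressor bound, *gorT* is transcribed.
So GorT is produced and active.
MoO₄²⁻ is present, so PexY is active.
Co²⁺ is absent, so OrvN is inactive.
With no repressor bound, *jovT* is transcribed.
So JovT is produced and active.
With repressor PexY bound, *jalM* is not transcribed.

OFF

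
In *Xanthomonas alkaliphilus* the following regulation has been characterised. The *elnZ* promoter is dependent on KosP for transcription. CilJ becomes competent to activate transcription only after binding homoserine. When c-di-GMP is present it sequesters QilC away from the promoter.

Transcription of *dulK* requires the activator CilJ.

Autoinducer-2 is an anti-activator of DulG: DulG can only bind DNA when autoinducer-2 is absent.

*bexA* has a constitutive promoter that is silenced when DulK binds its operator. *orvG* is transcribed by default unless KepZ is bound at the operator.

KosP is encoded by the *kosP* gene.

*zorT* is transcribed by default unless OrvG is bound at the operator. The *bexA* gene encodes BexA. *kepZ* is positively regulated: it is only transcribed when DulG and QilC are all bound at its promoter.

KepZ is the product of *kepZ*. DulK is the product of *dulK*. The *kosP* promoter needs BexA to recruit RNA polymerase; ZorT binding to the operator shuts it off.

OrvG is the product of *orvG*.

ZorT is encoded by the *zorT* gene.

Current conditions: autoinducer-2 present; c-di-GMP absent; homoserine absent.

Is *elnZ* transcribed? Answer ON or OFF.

Autoinducer-2 is present, so DulG is inactive.
c-di-GMP is absent, so QilC is active.
Required activator DulG is absent, so *kepZ* is not transcribed.
So KepZ is not produced.
With no repressor bound, *orvG* is transcribed.
So OrvG is produced and active.
With repressor OrvG bound, *zorT* is not transcribed.
So ZorT is not produced.
Homoserine is absent, so CilJ is inactive.
Required activator CilJ is absent, so *dulK* is not transcribed.
So DulK is not produced.
With no repressor bound, *bexA* is transcribed.
So BexA is produced and active.
No repressor is bound and BexA is active, so *kosP* is transcribed.
So KosP is produced and active.
No repressor is bound and KosP is active, so *elnZ* is transcribed.

ON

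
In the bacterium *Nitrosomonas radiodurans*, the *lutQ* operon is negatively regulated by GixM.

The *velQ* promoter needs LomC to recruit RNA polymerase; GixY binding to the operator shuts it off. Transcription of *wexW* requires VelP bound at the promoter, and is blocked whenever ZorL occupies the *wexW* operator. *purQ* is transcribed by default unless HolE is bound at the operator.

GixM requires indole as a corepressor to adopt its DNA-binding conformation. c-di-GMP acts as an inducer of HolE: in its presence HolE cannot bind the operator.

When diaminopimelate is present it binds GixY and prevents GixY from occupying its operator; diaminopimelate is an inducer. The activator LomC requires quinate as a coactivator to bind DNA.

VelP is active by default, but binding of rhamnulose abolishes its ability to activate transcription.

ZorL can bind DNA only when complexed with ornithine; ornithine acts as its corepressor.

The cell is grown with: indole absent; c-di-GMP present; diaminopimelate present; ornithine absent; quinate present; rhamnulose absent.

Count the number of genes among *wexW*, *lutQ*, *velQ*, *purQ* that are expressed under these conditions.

4

Ornithine is absent, so ZorL is inactive.
Rhamnulose is absent, so VelP is active.
No repressor is bound and VelP is active, so *wexW* is transcribed.
→ *wexW* is ON.
Indole is absent, so GixM is inactive.
With no repressor bound, *lutQ* is transcribed.
→ *lutQ* is ON.
Quinate is present, so LomC is active.
Diaminopimelate is present, so GixY is inactive.
No repressor is bound and LomC is active, so *velQ* is transcribed.
→ *velQ* is ON.
c-di-GMP is present, so HolE is inactive.
With no repressor bound, *purQ* is transcribed.
→ *purQ* is ON.
4 of the 4 genes are transcribed.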